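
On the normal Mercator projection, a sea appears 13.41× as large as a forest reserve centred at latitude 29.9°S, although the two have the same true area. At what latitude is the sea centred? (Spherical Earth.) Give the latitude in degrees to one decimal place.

On Mercator, (apparent₁)/(apparent₂) = sec²φ₁ / sec²φ₂ when true areas are equal.
cos²φ₂ / cos²φ₁ = 13.41  ⇒  cos φ₁ = cos 29.9° / √13.41 = 0.8669/3.662 = 0.2367.
φ₁ = arccos(0.2367) ≈ 76.3°.

76.3°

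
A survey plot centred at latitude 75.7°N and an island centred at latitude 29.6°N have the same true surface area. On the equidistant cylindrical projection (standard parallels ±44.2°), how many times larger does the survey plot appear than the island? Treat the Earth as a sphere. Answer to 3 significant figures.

The equidistant cylindrical projection with φ₀ = 44.2° has h = 1 (meridians true) and k = cos φ₀ / cos φ along parallels.
Areal scale at 75.7°: h·k = 1.000 × 2.902 = 2.902.
Areal scale at 29.6°: h·k = 1.000 × 0.8245 = 0.8245.
Ratio = 2.902/0.8245 ≈ 3.52.

3.52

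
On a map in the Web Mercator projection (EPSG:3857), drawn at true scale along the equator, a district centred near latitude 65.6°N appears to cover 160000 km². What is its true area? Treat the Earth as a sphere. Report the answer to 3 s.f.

Mercator is conformal, so the point scale is isotropic: h = k = sec φ = 1/cos φ.
Areal scale = k² = sec²φ = 1/cos²(65.6°) = 1/0.4131² = 5.860.
True area = apparent / (areal scale) = 160000 / 5.860 ≈ 27300 km².

27300 km²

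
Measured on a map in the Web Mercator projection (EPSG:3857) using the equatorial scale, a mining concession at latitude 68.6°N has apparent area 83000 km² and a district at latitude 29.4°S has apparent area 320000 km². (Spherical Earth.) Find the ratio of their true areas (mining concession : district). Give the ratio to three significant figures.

0.0455

Since Mercator area scale is 1/cos²φ, the true area equals the apparent area multiplied by cos²φ.
True area of mining concession: 83000 × cos²(68.6°) = 83000 × 0.1331 = 11050 km².
True area of district: 320000 × cos²(29.4°) = 320000 × 0.7590 = 242900 km².
Ratio = 11050 / 242900 ≈ 0.0455.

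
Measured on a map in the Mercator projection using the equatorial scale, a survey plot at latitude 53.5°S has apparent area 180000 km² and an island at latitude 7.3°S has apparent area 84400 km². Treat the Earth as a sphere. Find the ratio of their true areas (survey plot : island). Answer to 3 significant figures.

On Mercator the areal scale is sec²φ, so true area = apparent × cos²φ.
True area of survey plot: 180000 × cos²(53.5°) = 180000 × 0.3538 = 63690 km².
True area of island: 84400 × cos²(7.3°) = 84400 × 0.9839 = 83040 km².
Ratio = 63690 / 83040 ≈ 0.767.

0.767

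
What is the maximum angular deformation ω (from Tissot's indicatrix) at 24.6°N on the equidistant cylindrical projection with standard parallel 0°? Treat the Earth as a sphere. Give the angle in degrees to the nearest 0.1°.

Plate carrée maps x = Rλ, y = Rφ. The meridian scale is h = 1 and the parallel scale is k = 1/cos φ = sec φ.
At 24.6°: h = 1.000, k = 1.100; principal scales a = 1.100, b = 1.000.
sin(ω/2) = (a − b)/(a + b) = 0.09982/2.100 = 0.04754, so ω = 2 arcsin(0.04754) ≈ 5.4°.

5.4°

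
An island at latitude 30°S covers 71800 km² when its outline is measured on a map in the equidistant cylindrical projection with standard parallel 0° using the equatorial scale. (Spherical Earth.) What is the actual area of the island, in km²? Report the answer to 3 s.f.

For the equirectangular projection with φ₀ = 0 (plate carrée), h = 1 along meridians and k = sec φ along parallels.
Areal scale = h·k = 1 × sec φ; at 30°, h = 1.000, k = 1.155, so h·k = 1.155.
True area = apparent / (areal scale) = 71800 / 1.155 ≈ 62200 km².

62200 km²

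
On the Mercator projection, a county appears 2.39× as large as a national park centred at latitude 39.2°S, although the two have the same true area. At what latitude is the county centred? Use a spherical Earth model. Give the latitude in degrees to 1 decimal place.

For equal true areas on Mercator, apparent areas scale as sec²φ, so the ratio is cos²φ₂ / cos²φ₁.
cos²φ₂ / cos²φ₁ = 2.39  ⇒  cos φ₁ = cos 39.2° / √2.39 = 0.7749/1.546 = 0.5013.
φ₁ = arccos(0.5013) ≈ 59.9°.

59.9°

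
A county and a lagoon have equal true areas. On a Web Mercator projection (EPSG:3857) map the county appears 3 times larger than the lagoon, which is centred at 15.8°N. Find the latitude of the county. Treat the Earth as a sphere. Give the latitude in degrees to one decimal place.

56.3°

On Mercator, (apparent₁)/(apparent₂) = sec²φ₁ / sec²φ₂ when true areas are equal.
cos²φ₂ / cos²φ₁ = 3  ⇒  cos φ₁ = cos 15.8° / √3 = 0.9622/1.732 = 0.5555.
φ₁ = arccos(0.5555) ≈ 56.3°.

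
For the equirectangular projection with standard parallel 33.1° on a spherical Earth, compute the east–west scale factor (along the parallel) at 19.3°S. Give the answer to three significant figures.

0.888

With standard parallel φ₀ = 33.1°, the equirectangular projection gives x = Rλ cos φ₀, y = Rφ, so h = 1 and k = cos 33.1° / cos φ.
k = cos 33.1° / cos 19.3° = 0.8377/0.9438 = 0.8876.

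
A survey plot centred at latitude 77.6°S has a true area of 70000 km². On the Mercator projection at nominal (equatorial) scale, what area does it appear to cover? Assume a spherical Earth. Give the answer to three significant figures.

Mercator is conformal, so the point scale is isotropic: h = k = sec φ = 1/cos φ.
Areal scale = k² = sec²φ = 1/cos²(77.6°) = 1/0.2147² = 21.69.
Apparent area = 70000 × 21.69 ≈ 1520000 km².

1520000 km²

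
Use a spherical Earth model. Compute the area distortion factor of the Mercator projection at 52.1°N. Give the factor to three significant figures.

Mercator is conformal, so the point scale is isotropic: h = k = sec φ = 1/cos φ.
Areal scale = k² = sec²φ = 1/cos²(52.1°) = 1/0.6143² = 2.650.

2.65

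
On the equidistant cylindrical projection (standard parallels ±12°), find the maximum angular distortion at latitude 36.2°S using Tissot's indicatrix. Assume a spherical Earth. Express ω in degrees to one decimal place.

The equidistant cylindrical projection with φ₀ = 12° has h = 1 (meridians true) and k = cos φ₀ / cos φ along parallels.
At 36.2°: h = 1.000, k = 1.212; principal scales a = 1.212, b = 1.000.
sin(ω/2) = (a − b)/(a + b) = 0.2121/2.212 = 0.09590, so ω = 2 arcsin(0.09590) ≈ 11.0°.

11.0°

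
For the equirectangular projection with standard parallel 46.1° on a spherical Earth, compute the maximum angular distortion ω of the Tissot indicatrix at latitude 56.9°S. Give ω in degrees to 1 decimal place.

With standard parallel φ₀ = 46.1°, the equirectangular projection gives x = Rλ cos φ₀, y = Rφ, so h = 1 and k = cos 46.1° / cos φ.
At 56.9°: h = 1.000, k = 1.270; principal scales a = 1.270, b = 1.000.
sin(ω/2) = (a − b)/(a + b) = 0.2697/2.270 = 0.1188, so ω = 2 arcsin(0.1188) ≈ 13.7°.

13.7°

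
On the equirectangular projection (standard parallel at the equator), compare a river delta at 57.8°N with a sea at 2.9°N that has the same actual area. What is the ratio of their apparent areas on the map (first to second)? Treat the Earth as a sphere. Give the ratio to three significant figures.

1.87

In the plate carrée (x = Rλ, y = Rφ), meridians are true-scale (h = 1) and parallels are stretched by k = sec φ.
Areal scale at 57.8°: h·k = 1.000 × 1.877 = 1.877.
Areal scale at 2.9°: h·k = 1.000 × 1.001 = 1.001.
Ratio = 1.877/1.001 ≈ 1.87.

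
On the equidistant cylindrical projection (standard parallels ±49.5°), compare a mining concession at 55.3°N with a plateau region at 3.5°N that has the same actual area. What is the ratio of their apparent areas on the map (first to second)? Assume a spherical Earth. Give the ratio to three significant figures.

In the equirectangular projection with standard parallel φ₀ = 49.5° (x = Rλ cos φ₀, y = Rφ), meridians are true-scale (h = 1) and the parallel scale is k = cos φ₀ / cos φ.
Areal scale at 55.3°: h·k = 1.000 × 1.141 = 1.141.
Areal scale at 3.5°: h·k = 1.000 × 0.6507 = 0.6507.
Ratio = 1.141/0.6507 ≈ 1.75.

1.75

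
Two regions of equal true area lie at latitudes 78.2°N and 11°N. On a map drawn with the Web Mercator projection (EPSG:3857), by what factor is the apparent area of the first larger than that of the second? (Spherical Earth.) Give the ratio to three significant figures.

23.0

Mercator is conformal with k = sec φ, so areal scale = k² = sec²φ.
At 78.2°: sec²(78.2°) = 1/0.2045² = 23.91.
At 11°: sec²(11°) = 1/0.9816² = 1.038.
Ratio = 23.91/1.038 = cos²(11°)/cos²(78.2°) ≈ 23.0.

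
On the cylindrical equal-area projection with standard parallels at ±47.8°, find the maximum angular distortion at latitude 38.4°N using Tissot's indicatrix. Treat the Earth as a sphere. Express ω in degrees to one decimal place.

17.6°

Cylindrical equal-area (φ₀ = 47.8°): h = cos φ / cos 47.8° along meridians, k = cos 47.8° / cos φ along parallels; h·k = 1.
At 38.4°: h = 1.167, k = 0.8571; principal scales a = 1.167, b = 0.8571.
sin(ω/2) = (a − b)/(a + b) = 0.3096/2.024 = 0.1530, so ω = 2 arcsin(0.1530) ≈ 17.6°.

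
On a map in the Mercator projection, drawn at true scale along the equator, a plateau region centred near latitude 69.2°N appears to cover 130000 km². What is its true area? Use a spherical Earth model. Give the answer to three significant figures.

16400 km²

For Mercator, h = k = sec φ (a conformal cylindrical projection has a single point scale, 1/cos φ).
Areal scale = k² = sec²φ = 1/cos²(69.2°) = 1/0.3551² = 7.930.
True area = apparent / (areal scale) = 130000 / 7.930 ≈ 16400 km².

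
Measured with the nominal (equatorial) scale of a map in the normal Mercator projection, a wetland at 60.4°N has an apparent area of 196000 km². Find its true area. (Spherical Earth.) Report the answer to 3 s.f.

47800 km²

For Mercator, h = k = sec φ (a conformal cylindrical projection has a single point scale, 1/cos φ).
Areal scale = k² = sec²φ = 1/cos²(60.4°) = 1/0.4939² = 4.099.
True area = apparent / (areal scale) = 196000 / 4.099 ≈ 47800 km².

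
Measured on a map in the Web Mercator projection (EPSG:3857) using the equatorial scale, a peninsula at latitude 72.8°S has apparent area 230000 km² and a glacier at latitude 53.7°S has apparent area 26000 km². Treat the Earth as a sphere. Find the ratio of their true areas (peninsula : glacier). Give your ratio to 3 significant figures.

2.21

Since Mercator area scale is 1/cos²φ, the true area equals the apparent area multiplied by cos²φ.
True area of peninsula: 230000 × cos²(72.8°) = 230000 × 0.08744 = 20110 km².
True area of glacier: 26000 × cos²(53.7°) = 26000 × 0.3505 = 9112 km².
Ratio = 20110 / 9112 ≈ 2.21.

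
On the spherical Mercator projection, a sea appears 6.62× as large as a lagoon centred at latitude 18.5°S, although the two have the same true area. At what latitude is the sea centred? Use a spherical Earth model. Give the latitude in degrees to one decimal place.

68.4°

On Mercator, (apparent₁)/(apparent₂) = sec²φ₁ / sec²φ₂ when true areas are equal.
cos²φ₂ / cos²φ₁ = 6.62  ⇒  cos φ₁ = cos 18.5° / √6.62 = 0.9483/2.573 = 0.3686.
φ₁ = arccos(0.3686) ≈ 68.4°.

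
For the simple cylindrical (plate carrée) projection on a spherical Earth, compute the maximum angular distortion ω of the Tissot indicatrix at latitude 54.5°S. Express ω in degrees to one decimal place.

30.8°

In the plate carrée (x = Rλ, y = Rφ), meridians are true-scale (h = 1) and parallels are stretched by k = sec φ.
At 54.5°: h = 1.000, k = 1.722; principal scales a = 1.722, b = 1.000.
sin(ω/2) = (a − b)/(a + b) = 0.7221/2.722 = 0.2653, so ω = 2 arcsin(0.2653) ≈ 30.8°.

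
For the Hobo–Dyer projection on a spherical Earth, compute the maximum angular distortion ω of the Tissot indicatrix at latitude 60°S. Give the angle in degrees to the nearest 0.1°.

51.1°

Hobo–Dyer is a cylindrical equal-area projection with standard parallels at ±37.5°. Cylindrical equal-area (φ₀ = 37.5°): h = cos φ / cos 37.5° along meridians, k = cos 37.5° / cos φ along parallels; h·k = 1.
At 60°: h = 0.6302, k = 1.587; principal scales a = 1.587, b = 0.6302.
sin(ω/2) = (a − b)/(a + b) = 0.9565/2.217 = 0.4314, so ω = 2 arcsin(0.4314) ≈ 51.1°.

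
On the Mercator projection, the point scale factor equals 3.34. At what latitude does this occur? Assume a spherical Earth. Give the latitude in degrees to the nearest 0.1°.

72.6°

Mercator scale is k = sec φ = 1/cos φ.
1/cos φ = 3.34  ⇒  cos φ = 0.2994  ⇒  φ = arccos(0.2994) ≈ 72.6°.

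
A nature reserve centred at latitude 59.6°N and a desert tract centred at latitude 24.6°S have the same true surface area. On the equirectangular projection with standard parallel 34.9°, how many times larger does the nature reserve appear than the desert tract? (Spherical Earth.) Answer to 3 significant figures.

The equidistant cylindrical projection with φ₀ = 34.9° has h = 1 (meridians true) and k = cos φ₀ / cos φ along parallels.
Areal scale at 59.6°: h·k = 1.000 × 1.621 = 1.621.
Areal scale at 24.6°: h·k = 1.000 × 0.9020 = 0.9020.
Ratio = 1.621/0.9020 ≈ 1.80.

1.80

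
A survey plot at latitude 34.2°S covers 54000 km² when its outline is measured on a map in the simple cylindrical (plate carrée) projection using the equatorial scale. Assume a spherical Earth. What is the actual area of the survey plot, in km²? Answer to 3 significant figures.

In the plate carrée (x = Rλ, y = Rφ), meridians are true-scale (h = 1) and parallels are stretched by k = sec φ.
Areal scale = h·k = 1 × sec φ; at 34.2°, h = 1.000, k = 1.209, so h·k = 1.209.
True area = apparent / (areal scale) = 54000 / 1.209 ≈ 44700 km².

44700 km²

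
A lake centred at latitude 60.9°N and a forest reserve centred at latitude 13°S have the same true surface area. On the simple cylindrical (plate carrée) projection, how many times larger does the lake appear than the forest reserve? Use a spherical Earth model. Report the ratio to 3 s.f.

Plate carrée maps x = Rλ, y = Rφ. The meridian scale is h = 1 and the parallel scale is k = 1/cos φ = sec φ.
Areal scale at 60.9°: h·k = 1.000 × 2.056 = 2.056.
Areal scale at 13°: h·k = 1.000 × 1.026 = 1.026.
Ratio = 2.056/1.026 ≈ 2.00.

2.00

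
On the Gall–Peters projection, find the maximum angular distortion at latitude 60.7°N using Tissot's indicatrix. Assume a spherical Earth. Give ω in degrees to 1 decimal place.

The Gall–Peters projection is cylindrical equal-area with φ₀ = 45°. Cylindrical equal-area (φ₀ = 45°): h = cos φ / cos 45° along meridians, k = cos 45° / cos φ along parallels; h·k = 1.
At 60.7°: h = 0.6921, k = 1.445; principal scales a = 1.445, b = 0.6921.
sin(ω/2) = (a − b)/(a + b) = 0.7528/2.137 = 0.3523, so ω = 2 arcsin(0.3523) ≈ 41.3°.

41.3°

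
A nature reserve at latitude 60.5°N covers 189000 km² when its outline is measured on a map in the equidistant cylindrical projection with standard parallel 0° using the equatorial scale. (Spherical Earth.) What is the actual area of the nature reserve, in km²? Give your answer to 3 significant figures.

93100 km²

For the equirectangular projection with φ₀ = 0 (plate carrée), h = 1 along meridians and k = sec φ along parallels.
Areal scale = h·k = 1 × sec φ; at 60.5°, h = 1.000, k = 2.031, so h·k = 2.031.
True area = apparent / (areal scale) = 189000 / 2.031 ≈ 93100 km².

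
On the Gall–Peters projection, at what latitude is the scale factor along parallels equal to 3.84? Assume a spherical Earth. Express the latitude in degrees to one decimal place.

79.4°

The Gall–Peters projection is cylindrical equal-area with φ₀ = 45°. A cylindrical equal-area projection with standard parallel φ₀ has meridian scale h = cos φ / cos φ₀ and parallel scale k = cos φ₀ / cos φ (so areas are preserved, h·k = 1).
k = cos φ₀ / cos φ = 3.84  ⇒  cos φ = cos 45° / 3.84 = 0.1841.
φ = arccos(0.1841) ≈ 79.4°.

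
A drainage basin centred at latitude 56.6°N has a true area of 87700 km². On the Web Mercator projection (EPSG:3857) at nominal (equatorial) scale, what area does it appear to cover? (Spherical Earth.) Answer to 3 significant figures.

For Mercator, h = k = sec φ (a conformal cylindrical projection has a single point scale, 1/cos φ).
Areal scale = k² = sec²φ = 1/cos²(56.6°) = 1/0.5505² = 3.300.
Apparent area = 87700 × 3.300 ≈ 289000 km².

289000 km²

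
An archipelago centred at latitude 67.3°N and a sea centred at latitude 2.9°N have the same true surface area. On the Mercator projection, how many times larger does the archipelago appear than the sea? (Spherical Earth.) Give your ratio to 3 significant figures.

6.70

Mercator areal scale is sec²φ.
At 67.3°: sec²(67.3°) = 1/0.3859² = 6.715.
At 2.9°: sec²(2.9°) = 1/0.9987² = 1.003.
Ratio = 6.715/1.003 = cos²(2.9°)/cos²(67.3°) ≈ 6.70.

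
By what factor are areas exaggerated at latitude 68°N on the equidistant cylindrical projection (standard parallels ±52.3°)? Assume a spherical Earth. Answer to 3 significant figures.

1.63

The equidistant cylindrical projection with φ₀ = 52.3° has h = 1 (meridians true) and k = cos φ₀ / cos φ along parallels.
Areal scale = h·k = 1 × cos φ₀ / cos φ; at 68°, h = 1.000, k = 1.632, so h·k = 1.632.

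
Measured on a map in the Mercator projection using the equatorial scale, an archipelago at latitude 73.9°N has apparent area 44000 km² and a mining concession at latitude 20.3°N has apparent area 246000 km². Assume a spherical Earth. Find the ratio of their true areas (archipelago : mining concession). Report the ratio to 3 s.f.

Since Mercator area scale is 1/cos²φ, the true area equals the apparent area multiplied by cos²φ.
True area of archipelago: 44000 × cos²(73.9°) = 44000 × 0.07690 = 3384 km².
True area of mining concession: 246000 × cos²(20.3°) = 246000 × 0.8796 = 216400 km².
Ratio = 3384 / 216400 ≈ 0.0156.

0.0156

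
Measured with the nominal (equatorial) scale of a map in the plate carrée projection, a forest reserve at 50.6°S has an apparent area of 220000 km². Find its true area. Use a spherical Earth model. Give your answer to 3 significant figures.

In the plate carrée (x = Rλ, y = Rφ), meridians are true-scale (h = 1) and parallels are stretched by k = sec φ.
Areal scale = h·k = 1 × sec φ; at 50.6°, h = 1.000, k = 1.575, so h·k = 1.575.
True area = apparent / (areal scale) = 220000 / 1.575 ≈ 140000 km².

140000 km²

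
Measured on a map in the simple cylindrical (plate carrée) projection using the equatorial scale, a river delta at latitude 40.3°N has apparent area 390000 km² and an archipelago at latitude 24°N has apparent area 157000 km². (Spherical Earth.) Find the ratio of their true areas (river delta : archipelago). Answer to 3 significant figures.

2.07

Plate carrée has h = 1 and k = sec φ, giving areal scale sec φ; true area = (apparent area) · cos φ.
True area of river delta: 390000 × cos(40.3°) = 390000 × 0.7627 = 297400 km².
True area of archipelago: 157000 × cos(24°) = 157000 × 0.9135 = 143400 km².
Ratio = 297400 / 143400 ≈ 2.07.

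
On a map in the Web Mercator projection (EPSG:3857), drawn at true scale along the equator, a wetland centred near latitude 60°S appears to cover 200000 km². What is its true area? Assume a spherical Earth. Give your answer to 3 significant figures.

50000 km²

The Mercator projection is conformal; its linear scale factor is the same in every direction and equals sec φ = 1/cos φ.
Areal scale = k² = sec²φ = 1/cos²(60°) = 1/0.5000² = 4.000.
True area = apparent / (areal scale) = 200000 / 4.000 ≈ 50000 km².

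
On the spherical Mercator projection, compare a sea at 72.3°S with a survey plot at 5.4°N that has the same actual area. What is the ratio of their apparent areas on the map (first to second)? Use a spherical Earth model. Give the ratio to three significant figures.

10.7

Mercator is conformal with k = sec φ, so areal scale = k² = sec²φ.
At 72.3°: sec²(72.3°) = 1/0.3040² = 10.82.
At 5.4°: sec²(5.4°) = 1/0.9956² = 1.009.
Ratio = 10.82/1.009 = cos²(5.4°)/cos²(72.3°) ≈ 10.7.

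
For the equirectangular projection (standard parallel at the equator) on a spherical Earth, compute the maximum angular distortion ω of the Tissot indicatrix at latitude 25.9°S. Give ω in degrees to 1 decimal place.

6.1°

For the equirectangular projection with φ₀ = 0 (plate carrée), h = 1 along meridians and k = sec φ along parallels.
At 25.9°: h = 1.000, k = 1.112; principal scales a = 1.112, b = 1.000.
sin(ω/2) = (a − b)/(a + b) = 0.1117/2.112 = 0.05288, so ω = 2 arcsin(0.05288) ≈ 6.1°.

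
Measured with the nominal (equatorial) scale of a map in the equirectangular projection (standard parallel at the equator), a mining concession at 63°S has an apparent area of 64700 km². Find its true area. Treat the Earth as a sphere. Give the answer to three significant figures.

29400 km²

In the plate carrée (x = Rλ, y = Rφ), meridians are true-scale (h = 1) and parallels are stretched by k = sec φ.
Areal scale = h·k = 1 × sec φ; at 63°, h = 1.000, k = 2.203, so h·k = 2.203.
True area = apparent / (areal scale) = 64700 / 2.203 ≈ 29400 km².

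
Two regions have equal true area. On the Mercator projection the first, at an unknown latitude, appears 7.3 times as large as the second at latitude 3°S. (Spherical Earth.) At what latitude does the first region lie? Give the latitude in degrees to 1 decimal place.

For equal true areas on Mercator, apparent areas scale as sec²φ, so the ratio is cos²φ₂ / cos²φ₁.
cos²φ₂ / cos²φ₁ = 7.3  ⇒  cos φ₁ = cos 3° / √7.3 = 0.9986/2.702 = 0.3696.
φ₁ = arccos(0.3696) ≈ 68.3°.

68.3°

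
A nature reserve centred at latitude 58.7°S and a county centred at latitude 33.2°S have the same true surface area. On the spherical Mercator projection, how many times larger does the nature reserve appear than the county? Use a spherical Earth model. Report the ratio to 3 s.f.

Mercator areal scale is sec²φ.
At 58.7°: sec²(58.7°) = 1/0.5195² = 3.705.
At 33.2°: sec²(33.2°) = 1/0.8368² = 1.428.
Ratio = 3.705/1.428 = cos²(33.2°)/cos²(58.7°) ≈ 2.59.

2.59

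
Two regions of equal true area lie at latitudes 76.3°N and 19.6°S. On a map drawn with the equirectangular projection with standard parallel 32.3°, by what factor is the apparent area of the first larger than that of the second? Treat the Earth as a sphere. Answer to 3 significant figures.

In the equirectangular projection with standard parallel φ₀ = 32.3° (x = Rλ cos φ₀, y = Rφ), meridians are true-scale (h = 1) and the parallel scale is k = cos φ₀ / cos φ.
Areal scale at 76.3°: h·k = 1.000 × 3.569 = 3.569.
Areal scale at 19.6°: h·k = 1.000 × 0.8973 = 0.8973.
Ratio = 3.569/0.8973 ≈ 3.98.

3.98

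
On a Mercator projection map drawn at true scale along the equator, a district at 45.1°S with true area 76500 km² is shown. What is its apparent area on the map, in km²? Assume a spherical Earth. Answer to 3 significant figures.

The Mercator projection is conformal; its linear scale factor is the same in every direction and equals sec φ = 1/cos φ.
Areal scale = k² = sec²φ = 1/cos²(45.1°) = 1/0.7059² = 2.007.
Apparent area = 76500 × 2.007 ≈ 154000 km².

154000 km²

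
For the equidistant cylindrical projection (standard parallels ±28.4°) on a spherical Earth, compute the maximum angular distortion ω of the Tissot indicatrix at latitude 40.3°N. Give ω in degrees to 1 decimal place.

With standard parallel φ₀ = 28.4°, the equirectangular projection gives x = Rλ cos φ₀, y = Rφ, so h = 1 and k = cos 28.4° / cos φ.
At 40.3°: h = 1.000, k = 1.153; principal scales a = 1.153, b = 1.000.
sin(ω/2) = (a − b)/(a + b) = 0.1534/2.153 = 0.07123, so ω = 2 arcsin(0.07123) ≈ 8.2°.

8.2°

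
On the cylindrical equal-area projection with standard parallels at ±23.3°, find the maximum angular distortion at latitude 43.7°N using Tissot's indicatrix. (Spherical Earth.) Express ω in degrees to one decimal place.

27.2°

A cylindrical equal-area projection with standard parallel φ₀ has meridian scale h = cos φ / cos φ₀ and parallel scale k = cos φ₀ / cos φ (so areas are preserved, h·k = 1).
At 43.7°: h = 0.7872, k = 1.270; principal scales a = 1.270, b = 0.7872.
sin(ω/2) = (a − b)/(a + b) = 0.4832/2.058 = 0.2349, so ω = 2 arcsin(0.2349) ≈ 27.2°.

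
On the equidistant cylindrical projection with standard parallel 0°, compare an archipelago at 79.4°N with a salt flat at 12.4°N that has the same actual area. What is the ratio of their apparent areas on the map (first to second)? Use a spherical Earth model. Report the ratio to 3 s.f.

5.31

For the equirectangular projection with φ₀ = 0 (plate carrée), h = 1 along meridians and k = sec φ along parallels.
Areal scale at 79.4°: h·k = 1.000 × 5.436 = 5.436.
Areal scale at 12.4°: h·k = 1.000 × 1.024 = 1.024.
Ratio = 5.436/1.024 ≈ 5.31.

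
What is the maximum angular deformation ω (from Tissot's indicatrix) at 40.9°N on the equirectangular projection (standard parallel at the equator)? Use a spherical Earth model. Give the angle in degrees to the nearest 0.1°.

For the equirectangular projection with φ₀ = 0 (plate carrée), h = 1 along meridians and k = sec φ along parallels.
At 40.9°: h = 1.000, k = 1.323; principal scales a = 1.323, b = 1.000.
sin(ω/2) = (a − b)/(a + b) = 0.3230/2.323 = 0.1390, so ω = 2 arcsin(0.1390) ≈ 16.0°.

16.0°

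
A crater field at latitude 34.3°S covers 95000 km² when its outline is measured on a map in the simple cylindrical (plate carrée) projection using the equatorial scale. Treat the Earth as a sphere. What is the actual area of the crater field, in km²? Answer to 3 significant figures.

78500 km²

For the equirectangular projection with φ₀ = 0 (plate carrée), h = 1 along meridians and k = sec φ along parallels.
Areal scale = h·k = 1 × sec φ; at 34.3°, h = 1.000, k = 1.211, so h·k = 1.211.
True area = apparent / (areal scale) = 95000 / 1.211 ≈ 78500 km².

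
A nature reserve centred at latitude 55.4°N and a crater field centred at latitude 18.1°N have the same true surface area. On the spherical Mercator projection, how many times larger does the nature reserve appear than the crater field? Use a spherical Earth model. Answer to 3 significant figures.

2.80

Mercator areal scale is sec²φ.
At 55.4°: sec²(55.4°) = 1/0.5678² = 3.101.
At 18.1°: sec²(18.1°) = 1/0.9505² = 1.107.
Ratio = 3.101/1.107 = cos²(18.1°)/cos²(55.4°) ≈ 2.80.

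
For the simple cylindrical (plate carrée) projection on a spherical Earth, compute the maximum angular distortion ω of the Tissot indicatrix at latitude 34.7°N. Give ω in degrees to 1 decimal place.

Plate carrée maps x = Rλ, y = Rφ. The meridian scale is h = 1 and the parallel scale is k = 1/cos φ = sec φ.
At 34.7°: h = 1.000, k = 1.216; principal scales a = 1.216, b = 1.000.
sin(ω/2) = (a − b)/(a + b) = 0.2163/2.216 = 0.09761, so ω = 2 arcsin(0.09761) ≈ 11.2°.

11.2°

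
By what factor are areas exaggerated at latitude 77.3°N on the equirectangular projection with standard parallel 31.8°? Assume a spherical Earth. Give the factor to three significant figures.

3.87

With standard parallel φ₀ = 31.8°, the equirectangular projection gives x = Rλ cos φ₀, y = Rφ, so h = 1 and k = cos 31.8° / cos φ.
Areal scale = h·k = 1 × cos φ₀ / cos φ; at 77.3°, h = 1.000, k = 3.866, so h·k = 3.866.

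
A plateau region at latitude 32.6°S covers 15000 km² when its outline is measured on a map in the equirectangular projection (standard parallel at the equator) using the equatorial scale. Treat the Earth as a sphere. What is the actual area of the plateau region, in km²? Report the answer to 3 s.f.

In the plate carrée (x = Rλ, y = Rφ), meridians are true-scale (h = 1) and parallels are stretched by k = sec φ.
Areal scale = h·k = 1 × sec φ; at 32.6°, h = 1.000, k = 1.187, so h·k = 1.187.
True area = apparent / (areal scale) = 15000 / 1.187 ≈ 12600 km².

12600 km²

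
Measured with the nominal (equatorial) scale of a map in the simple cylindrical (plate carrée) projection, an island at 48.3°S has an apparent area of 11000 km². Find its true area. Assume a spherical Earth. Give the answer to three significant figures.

7320 km²

For the equirectangular projection with φ₀ = 0 (plate carrée), h = 1 along meridians and k = sec φ along parallels.
Areal scale = h·k = 1 × sec φ; at 48.3°, h = 1.000, k = 1.503, so h·k = 1.503.
True area = apparent / (areal scale) = 11000 / 1.503 ≈ 7320 km².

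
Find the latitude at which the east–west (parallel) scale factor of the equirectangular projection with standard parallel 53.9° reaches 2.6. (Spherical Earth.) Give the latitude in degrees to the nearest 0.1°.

76.9°

With standard parallel φ₀ = 53.9°, the equirectangular projection gives x = Rλ cos φ₀, y = Rφ, so h = 1 and k = cos 53.9° / cos φ.
k = cos φ₀ / cos φ = 2.6  ⇒  cos φ = cos 53.9° / 2.6 = 0.2266.
φ = arccos(0.2266) ≈ 76.9°.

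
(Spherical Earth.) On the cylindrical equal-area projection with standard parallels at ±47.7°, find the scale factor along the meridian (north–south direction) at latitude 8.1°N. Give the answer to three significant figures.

1.47

For cylindrical equal-area with standard parallel φ₀, h = cos φ / cos φ₀ and k = cos φ₀ / cos φ, so h·k = 1.
h = cos 8.1° / cos 47.7° = 0.9900/0.6730 = 1.471.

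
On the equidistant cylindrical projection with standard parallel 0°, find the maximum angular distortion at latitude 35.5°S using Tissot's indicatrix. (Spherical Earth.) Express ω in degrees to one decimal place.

Plate carrée maps x = Rλ, y = Rφ. The meridian scale is h = 1 and the parallel scale is k = 1/cos φ = sec φ.
At 35.5°: h = 1.000, k = 1.228; principal scales a = 1.228, b = 1.000.
sin(ω/2) = (a − b)/(a + b) = 0.2283/2.228 = 0.1025, so ω = 2 arcsin(0.1025) ≈ 11.8°.

11.8°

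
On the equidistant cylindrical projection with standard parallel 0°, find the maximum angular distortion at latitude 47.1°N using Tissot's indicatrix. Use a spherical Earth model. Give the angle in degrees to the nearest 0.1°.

21.9°

For the equirectangular projection with φ₀ = 0 (plate carrée), h = 1 along meridians and k = sec φ along parallels.
At 47.1°: h = 1.000, k = 1.469; principal scales a = 1.469, b = 1.000.
sin(ω/2) = (a − b)/(a + b) = 0.4690/2.469 = 0.1900, so ω = 2 arcsin(0.1900) ≈ 21.9°.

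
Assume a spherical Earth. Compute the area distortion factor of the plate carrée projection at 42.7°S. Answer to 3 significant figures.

In the plate carrée (x = Rλ, y = Rφ), meridians are true-scale (h = 1) and parallels are stretched by k = sec φ.
Areal scale = h·k = 1 × sec φ; at 42.7°, h = 1.000, k = 1.361, so h·k = 1.361.

1.36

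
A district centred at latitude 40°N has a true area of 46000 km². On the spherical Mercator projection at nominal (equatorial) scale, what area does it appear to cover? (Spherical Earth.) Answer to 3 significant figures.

For Mercator, h = k = sec φ (a conformal cylindrical projection has a single point scale, 1/cos φ).
Areal scale = k² = sec²φ = 1/cos²(40°) = 1/0.7660² = 1.704.
Apparent area = 46000 × 1.704 ≈ 78400 km².

78400 km²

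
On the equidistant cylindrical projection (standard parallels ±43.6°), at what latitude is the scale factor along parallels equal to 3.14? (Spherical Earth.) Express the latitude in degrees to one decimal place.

76.7°

The equidistant cylindrical projection with φ₀ = 43.6° has h = 1 (meridians true) and k = cos φ₀ / cos φ along parallels.
k = cos φ₀ / cos φ = 3.14  ⇒  cos φ = cos 43.6° / 3.14 = 0.2306.
φ = arccos(0.2306) ≈ 76.7°.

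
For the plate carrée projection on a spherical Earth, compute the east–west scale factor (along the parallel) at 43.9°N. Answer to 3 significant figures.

Plate carrée maps x = Rλ, y = Rφ. The meridian scale is h = 1 and the parallel scale is k = 1/cos φ = sec φ.
k = 1/cos 43.9° = 1/0.7206 = 1.388.

1.39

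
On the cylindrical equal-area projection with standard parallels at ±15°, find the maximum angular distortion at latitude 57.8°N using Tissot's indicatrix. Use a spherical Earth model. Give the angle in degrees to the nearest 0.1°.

A cylindrical equal-area projection with standard parallel φ₀ has meridian scale h = cos φ / cos φ₀ and parallel scale k = cos φ₀ / cos φ (so areas are preserved, h·k = 1).
At 57.8°: h = 0.5517, k = 1.813; principal scales a = 1.813, b = 0.5517.
sin(ω/2) = (a − b)/(a + b) = 1.261/2.364 = 0.5333, so ω = 2 arcsin(0.5333) ≈ 64.5°.

64.5°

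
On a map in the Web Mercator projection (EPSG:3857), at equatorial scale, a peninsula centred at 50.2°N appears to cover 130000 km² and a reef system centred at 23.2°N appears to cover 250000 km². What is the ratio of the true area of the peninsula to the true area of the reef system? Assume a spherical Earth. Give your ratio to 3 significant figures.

Mercator's areal exaggeration is sec²φ; hence true area = (apparent area) · cos²φ.
True area of peninsula: 130000 × cos²(50.2°) = 130000 × 0.4097 = 53270 km².
True area of reef system: 250000 × cos²(23.2°) = 250000 × 0.8448 = 211200 km².
Ratio = 53270 / 211200 ≈ 0.252.

0.252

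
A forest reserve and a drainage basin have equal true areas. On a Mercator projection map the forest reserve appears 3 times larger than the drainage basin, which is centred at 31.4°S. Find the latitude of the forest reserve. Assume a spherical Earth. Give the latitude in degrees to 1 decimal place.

For equal true areas on Mercator, apparent areas scale as sec²φ, so the ratio is cos²φ₂ / cos²φ₁.
cos²φ₂ / cos²φ₁ = 3  ⇒  cos φ₁ = cos 31.4° / √3 = 0.8536/1.732 = 0.4928.
φ₁ = arccos(0.4928) ≈ 60.5°.

60.5°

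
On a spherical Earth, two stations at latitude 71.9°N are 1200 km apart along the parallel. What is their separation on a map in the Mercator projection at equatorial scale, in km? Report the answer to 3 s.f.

3860 km

For Mercator, h = k = sec φ (a conformal cylindrical projection has a single point scale, 1/cos φ).
Along the parallel, k = sec 71.9° = 1/0.3107 = 3.219.
Map distance = 1200 × 3.219 ≈ 3860 km.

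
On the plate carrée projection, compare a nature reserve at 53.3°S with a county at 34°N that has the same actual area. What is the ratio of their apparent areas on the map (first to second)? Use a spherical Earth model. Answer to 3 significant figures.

Plate carrée maps x = Rλ, y = Rφ. The meridian scale is h = 1 and the parallel scale is k = 1/cos φ = sec φ.
Areal scale at 53.3°: h·k = 1.000 × 1.673 = 1.673.
Areal scale at 34°: h·k = 1.000 × 1.206 = 1.206.
Ratio = 1.673/1.206 ≈ 1.39.

1.39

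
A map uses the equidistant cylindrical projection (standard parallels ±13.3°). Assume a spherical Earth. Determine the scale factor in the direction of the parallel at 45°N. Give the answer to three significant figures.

1.38

In the equirectangular projection with standard parallel φ₀ = 13.3° (x = Rλ cos φ₀, y = Rφ), meridians are true-scale (h = 1) and the parallel scale is k = cos φ₀ / cos φ.
k = cos 13.3° / cos 45° = 0.9732/0.7071 = 1.376.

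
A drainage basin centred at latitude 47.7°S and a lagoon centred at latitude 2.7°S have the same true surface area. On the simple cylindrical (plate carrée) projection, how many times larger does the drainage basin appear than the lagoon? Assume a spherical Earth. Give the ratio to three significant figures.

1.48

Plate carrée maps x = Rλ, y = Rφ. The meridian scale is h = 1 and the parallel scale is k = 1/cos φ = sec φ.
Areal scale at 47.7°: h·k = 1.000 × 1.486 = 1.486.
Areal scale at 2.7°: h·k = 1.000 × 1.001 = 1.001.
Ratio = 1.486/1.001 ≈ 1.48.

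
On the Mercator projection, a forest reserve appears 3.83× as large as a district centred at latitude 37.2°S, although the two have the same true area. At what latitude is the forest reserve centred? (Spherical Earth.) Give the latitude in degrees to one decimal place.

For equal true areas on Mercator, apparent areas scale as sec²φ, so the ratio is cos²φ₂ / cos²φ₁.
cos²φ₂ / cos²φ₁ = 3.83  ⇒  cos φ₁ = cos 37.2° / √3.83 = 0.7965/1.957 = 0.4070.
φ₁ = arccos(0.4070) ≈ 66.0°.

66.0°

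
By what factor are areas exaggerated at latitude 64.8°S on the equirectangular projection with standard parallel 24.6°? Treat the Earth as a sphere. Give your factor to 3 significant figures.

2.14

With standard parallel φ₀ = 24.6°, the equirectangular projection gives x = Rλ cos φ₀, y = Rφ, so h = 1 and k = cos 24.6° / cos φ.
Areal scale = h·k = 1 × cos φ₀ / cos φ; at 64.8°, h = 1.000, k = 2.135, so h·k = 2.135.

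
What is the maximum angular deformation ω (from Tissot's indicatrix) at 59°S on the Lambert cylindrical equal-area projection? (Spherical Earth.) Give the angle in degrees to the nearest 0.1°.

The Lambert cylindrical equal-area projection is the cylindrical equal-area projection with its standard parallel at the equator (φ₀ = 0). For cylindrical equal-area with standard parallel φ₀, h = cos φ / cos φ₀ and k = cos φ₀ / cos φ, so h·k = 1.
At 59°: h = 0.5150, k = 1.942; principal scales a = 1.942, b = 0.5150.
sin(ω/2) = (a − b)/(a + b) = 1.427/2.457 = 0.5807, so ω = 2 arcsin(0.5807) ≈ 71.0°.

71.0°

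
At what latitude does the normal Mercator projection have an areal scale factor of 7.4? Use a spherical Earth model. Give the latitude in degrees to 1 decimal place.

68.4°

Mercator areal scale is sec²φ.
sec²φ = 7.4  ⇒  cos²φ = 0.1351  ⇒  cos φ = 0.3676.
φ = arccos(0.3676) ≈ 68.4°.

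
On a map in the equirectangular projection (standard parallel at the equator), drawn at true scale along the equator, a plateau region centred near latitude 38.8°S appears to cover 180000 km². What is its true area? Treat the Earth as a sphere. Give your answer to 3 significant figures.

Plate carrée maps x = Rλ, y = Rφ. The meridian scale is h = 1 and the parallel scale is k = 1/cos φ = sec φ.
Areal scale = h·k = 1 × sec φ; at 38.8°, h = 1.000, k = 1.283, so h·k = 1.283.
True area = apparent / (areal scale) = 180000 / 1.283 ≈ 140000 km².

140000 km²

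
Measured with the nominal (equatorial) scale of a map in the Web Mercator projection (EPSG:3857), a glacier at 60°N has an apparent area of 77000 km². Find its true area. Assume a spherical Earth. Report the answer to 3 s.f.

19300 km²

For Mercator, h = k = sec φ (a conformal cylindrical projection has a single point scale, 1/cos φ).
Areal scale = k² = sec²φ = 1/cos²(60°) = 1/0.5000² = 4.000.
True area = apparent / (areal scale) = 77000 / 4.000 ≈ 19300 km².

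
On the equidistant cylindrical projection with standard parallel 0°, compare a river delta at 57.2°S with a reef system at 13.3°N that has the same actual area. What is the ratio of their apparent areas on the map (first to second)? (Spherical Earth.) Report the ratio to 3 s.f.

1.80

For the equirectangular projection with φ₀ = 0 (plate carrée), h = 1 along meridians and k = sec φ along parallels.
Areal scale at 57.2°: h·k = 1.000 × 1.846 = 1.846.
Areal scale at 13.3°: h·k = 1.000 × 1.028 = 1.028.
Ratio = 1.846/1.028 ≈ 1.80.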